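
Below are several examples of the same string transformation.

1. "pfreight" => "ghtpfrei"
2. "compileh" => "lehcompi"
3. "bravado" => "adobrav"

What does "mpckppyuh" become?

yuhmpckpp

The rule is to move the last 3 characters to the front (rotate right by 3).
On "mpckppyuh" that produces "yuhmpckpp".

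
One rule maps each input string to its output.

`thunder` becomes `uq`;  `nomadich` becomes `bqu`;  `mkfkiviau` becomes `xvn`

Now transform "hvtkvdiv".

What's happening: shift every letter 13 places forward in the alphabet (wrapping around) — i.e. ROT13, then keep one character in every 3, starting at position 2 (positions 2nd, 5th, 8th, ...).
Starting from "hvtkvdiv": after the first operation, "uigxiqvi"; after the second, "iii".

iii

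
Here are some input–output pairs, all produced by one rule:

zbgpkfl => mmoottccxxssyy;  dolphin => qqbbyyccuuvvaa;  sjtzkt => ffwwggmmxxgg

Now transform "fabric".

What's happening: shift every letter 13 places forward in the alphabet (wrapping around) — i.e. ROT13, then double every character.
For "fabric", step one produces "snoevp"; step two turns that into "ssnnooeevvpp".

ssnnooeevvpp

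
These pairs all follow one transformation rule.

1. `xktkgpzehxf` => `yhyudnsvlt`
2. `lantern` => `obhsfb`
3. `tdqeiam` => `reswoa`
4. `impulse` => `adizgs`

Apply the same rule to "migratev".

What's happening: delete the first character, then shift every letter 12 places backward in the alphabet (wrapping around).
Applying both steps to "migratev": "igratev", then "wufohsj".

wufohsj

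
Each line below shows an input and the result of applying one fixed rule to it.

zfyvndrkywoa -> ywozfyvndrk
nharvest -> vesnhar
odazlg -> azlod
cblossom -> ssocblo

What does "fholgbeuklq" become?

In each case the input is transformed by: delete the last character, then move the last 3 characters to the front (rotate right by 3).
Starting from "fholgbeuklq": after the first operation, "fholgbeukl"; after the second, "uklfholgbe".

uklfholgbe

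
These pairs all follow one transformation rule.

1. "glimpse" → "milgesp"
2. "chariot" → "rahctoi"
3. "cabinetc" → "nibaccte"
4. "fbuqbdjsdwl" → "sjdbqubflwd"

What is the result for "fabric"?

Rule — reverse the string, then move the first 3 characters to the end (rotate left by 3).
So "fabric" becomes "bafcir".

bafcir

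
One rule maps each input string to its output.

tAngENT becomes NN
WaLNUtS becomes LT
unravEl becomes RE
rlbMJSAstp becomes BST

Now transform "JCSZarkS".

SR

Rule — keep one character in every 3, starting at position 3 (positions 3rd, 6th, 9th, ...), then convert every letter to uppercase.
So "JCSZarkS" becomes "SR".
(Check on "WaLNUtS": → "Lt" → "LT" ✓)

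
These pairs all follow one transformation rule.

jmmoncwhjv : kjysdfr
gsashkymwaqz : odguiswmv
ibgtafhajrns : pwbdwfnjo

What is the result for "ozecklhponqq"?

yghdlkjmm

What's happening: delete the first 3 characters, then shift every letter 4 places backward in the alphabet (wrapping around).
For "ozecklhponqq", step one produces "cklhponqq"; step two turns that into "yghdlkjmm".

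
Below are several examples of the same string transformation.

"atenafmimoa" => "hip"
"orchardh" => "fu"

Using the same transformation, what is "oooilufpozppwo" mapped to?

The pattern: keep one character in every 3, starting at position 3 (positions 3rd, 6th, 9th, ...), then shift every letter 3 places forward in the alphabet (wrapping around).
For "oooilufpozppwo", step one produces "ouop"; step two turns that into "rxrs".

rxrs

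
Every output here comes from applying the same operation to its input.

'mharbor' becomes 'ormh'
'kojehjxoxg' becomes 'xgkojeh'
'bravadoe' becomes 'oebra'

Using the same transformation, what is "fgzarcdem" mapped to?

The rule is to move the last 2 characters to the front (rotate right by 2), then delete the last 3 characters.
For "fgzarcdem", step one produces "emfgzarcd"; step two turns that into "emfgza".

emfgza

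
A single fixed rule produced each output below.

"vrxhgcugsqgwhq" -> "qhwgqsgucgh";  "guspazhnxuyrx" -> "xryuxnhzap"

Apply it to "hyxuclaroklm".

The rule is to reverse the string, then delete the last 3 characters.
Working it through for "hyxuclaroklm": intermediate "mlkoralcuxyh", final "mlkoralcu".

mlkoralcu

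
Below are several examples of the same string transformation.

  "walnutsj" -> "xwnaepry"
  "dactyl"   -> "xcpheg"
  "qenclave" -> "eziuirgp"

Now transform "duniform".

svqhyrmj

The pattern: shift every letter 4 places forward in the alphabet (wrapping around), then move the last 3 characters to the front (rotate right by 3).
For "duniform", step one produces "hyrmjsvq"; step two turns that into "svqhyrmj".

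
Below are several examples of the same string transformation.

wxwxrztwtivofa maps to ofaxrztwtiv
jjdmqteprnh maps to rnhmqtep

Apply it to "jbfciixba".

The rule is to delete the first 3 characters, then move the last 3 characters to the front (rotate right by 3).
Applying both steps to "jbfciixba": "ciixba", then "xbacii".

xbacii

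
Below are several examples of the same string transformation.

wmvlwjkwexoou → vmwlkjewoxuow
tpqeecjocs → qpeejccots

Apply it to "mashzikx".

Looking at the pairs, the operation is to move the first character to the end, then swap each adjacent pair of characters (1↔2, 3↔4, ...).
Working it through for "mashzikx": intermediate "ashzikxm", final "sazhkimx".

sazhkimx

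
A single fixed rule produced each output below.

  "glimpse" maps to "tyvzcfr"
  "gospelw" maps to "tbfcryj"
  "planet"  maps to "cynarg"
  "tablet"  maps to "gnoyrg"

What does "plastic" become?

What's happening: shift every letter 13 places forward in the alphabet (wrapping around) — i.e. ROT13.
"plastic" → "cynfgvp".

cynfgvp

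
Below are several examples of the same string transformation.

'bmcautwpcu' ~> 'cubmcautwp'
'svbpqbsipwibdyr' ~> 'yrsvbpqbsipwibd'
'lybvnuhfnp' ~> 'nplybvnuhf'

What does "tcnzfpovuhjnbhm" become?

hmtcnzfpovuhjnb

Looking at the pairs, the operation is to move the last 2 characters to the front (rotate right by 2).
Doing the same to "tcnzfpovuhjnbhm": "hmtcnzfpovuhjnb".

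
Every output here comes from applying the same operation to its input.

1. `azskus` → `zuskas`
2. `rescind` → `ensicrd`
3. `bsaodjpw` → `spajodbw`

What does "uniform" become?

Each output is the input with this applied: take characters alternately from the front and the back (1st, last, 2nd, 2nd-last, ...), then move the first 2 characters to the end (rotate left by 2).
On "uniform": the first step gives "umnriof", and the second then gives "nriofum".

nriofum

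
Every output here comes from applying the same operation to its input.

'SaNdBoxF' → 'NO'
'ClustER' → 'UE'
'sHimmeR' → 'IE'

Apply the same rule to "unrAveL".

RE

Each output is the input with this applied: keep one character in every 3, starting at position 3 (positions 3rd, 6th, 9th, ...), then convert every letter to uppercase.
"unrAveL" → "re" → "RE".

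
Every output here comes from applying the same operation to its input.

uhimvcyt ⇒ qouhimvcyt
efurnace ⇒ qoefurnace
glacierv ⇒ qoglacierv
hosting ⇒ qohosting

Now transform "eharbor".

What's happening: prepend "qo".
For "eharbor" the result is "qoeharbor".

qoeharbor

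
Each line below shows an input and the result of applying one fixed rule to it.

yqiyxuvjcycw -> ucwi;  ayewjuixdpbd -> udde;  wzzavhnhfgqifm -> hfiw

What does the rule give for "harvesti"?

sh

Rule — move the first 3 characters to the end (rotate left by 3), then keep one character in every 3, starting at position 3 (positions 3rd, 6th, 9th, ...).
So "harvesti" becomes "sh".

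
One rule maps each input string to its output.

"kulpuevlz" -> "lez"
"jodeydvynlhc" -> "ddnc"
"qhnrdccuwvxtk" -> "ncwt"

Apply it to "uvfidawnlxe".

fal

The transformation: keep one character in every 3, starting at position 3 (positions 3rd, 6th, 9th, ...).
Applying that to "uvfidawnlxe" gives "fal".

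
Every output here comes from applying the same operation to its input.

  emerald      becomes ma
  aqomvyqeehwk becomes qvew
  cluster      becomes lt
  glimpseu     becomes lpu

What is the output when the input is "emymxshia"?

The rule is to keep one character in every 3, starting at position 2 (positions 2nd, 5th, 8th, ...).
Applying that to "emymxshia" gives "mxi".

mxi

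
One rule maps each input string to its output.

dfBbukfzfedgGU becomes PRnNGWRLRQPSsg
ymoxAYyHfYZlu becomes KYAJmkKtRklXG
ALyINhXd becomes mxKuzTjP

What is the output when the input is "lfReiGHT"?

Rule — flip the case of every letter, then shift every letter 12 places forward in the alphabet (wrapping around).
Working it through for "lfReiGHT": intermediate "LFrEIght", final "XRdQUstf".

XRdQUstf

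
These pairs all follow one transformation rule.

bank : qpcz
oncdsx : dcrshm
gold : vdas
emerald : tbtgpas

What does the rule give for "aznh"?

What's happening: shift every letter 11 places backward in the alphabet (wrapping around).
For "aznh" the result is "pocw".

pocw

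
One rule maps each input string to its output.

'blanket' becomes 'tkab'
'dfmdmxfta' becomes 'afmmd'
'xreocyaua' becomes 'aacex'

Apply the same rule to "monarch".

hrnm

Each output is the input with this applied: reverse the string, then keep every other character starting from the first (positions 1st, 3rd, 5th, ...).
On "monarch" that produces "hrnm".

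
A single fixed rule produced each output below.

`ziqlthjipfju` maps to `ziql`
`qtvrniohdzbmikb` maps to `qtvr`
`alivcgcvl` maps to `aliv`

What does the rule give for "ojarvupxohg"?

Looking at the pairs, the operation is to keep only the first 4 characters.
Doing the same to "ojarvupxohg": "ojar".

ojar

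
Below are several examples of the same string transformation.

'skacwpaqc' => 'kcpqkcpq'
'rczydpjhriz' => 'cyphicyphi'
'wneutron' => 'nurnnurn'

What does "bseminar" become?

smnrsmnr

The pattern: keep every other character starting from the second (positions 2nd, 4th, 6th, ...), then write the whole string twice.
For "bseminar", step one produces "smnr"; step two turns that into "smnrsmnr".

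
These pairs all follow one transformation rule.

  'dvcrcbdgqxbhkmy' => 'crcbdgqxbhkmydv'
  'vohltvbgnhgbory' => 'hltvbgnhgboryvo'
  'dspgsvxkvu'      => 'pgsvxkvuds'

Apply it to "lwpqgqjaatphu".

pqgqjaatphulw

The pattern: move the first 2 characters to the end (rotate left by 2).
For "lwpqgqjaatphu" the result is "pqgqjaatphulw".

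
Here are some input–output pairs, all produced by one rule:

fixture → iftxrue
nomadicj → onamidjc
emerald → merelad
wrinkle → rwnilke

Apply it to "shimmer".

The rule is to swap each adjacent pair of characters (1↔2, 3↔4, ...).
On "shimmer" that produces "hsmiemr".

hsmiemr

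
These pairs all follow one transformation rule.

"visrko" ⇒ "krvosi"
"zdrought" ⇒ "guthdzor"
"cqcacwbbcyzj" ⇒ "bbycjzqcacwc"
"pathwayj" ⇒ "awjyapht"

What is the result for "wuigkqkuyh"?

kqyuwhiukg

Rule — swap the front and back halves of the string, then swap each adjacent pair of characters (1↔2, 3↔4, ...).
Starting from "wuigkqkuyh": after the first operation, "qkuyhwuigk"; after the second, "kqyuwhiukg".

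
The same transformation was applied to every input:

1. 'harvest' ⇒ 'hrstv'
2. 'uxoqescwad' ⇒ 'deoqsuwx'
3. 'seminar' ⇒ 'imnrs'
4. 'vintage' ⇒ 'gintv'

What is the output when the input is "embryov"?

Rule — sort the characters into alphabetical order, then delete the first 2 characters.
On "embryov" that produces "morvy".

morvy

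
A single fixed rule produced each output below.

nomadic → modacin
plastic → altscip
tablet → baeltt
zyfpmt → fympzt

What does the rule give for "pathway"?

tawhyap

Looking at the pairs, the operation is to move the first character to the end, then swap each adjacent pair of characters (1↔2, 3↔4, ...).
"pathway" → "athwayp" → "tawhyap".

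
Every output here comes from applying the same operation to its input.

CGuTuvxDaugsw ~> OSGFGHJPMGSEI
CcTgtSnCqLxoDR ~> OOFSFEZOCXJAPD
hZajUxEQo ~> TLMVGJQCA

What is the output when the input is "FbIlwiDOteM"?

RNUXIUPAFQY

Each output is the input with this applied: shift every letter 12 places forward in the alphabet (wrapping around), then convert every letter to uppercase.
Working it through for "FbIlwiDOteM": intermediate "RnUxiuPAfqY", final "RNUXIUPAFQY".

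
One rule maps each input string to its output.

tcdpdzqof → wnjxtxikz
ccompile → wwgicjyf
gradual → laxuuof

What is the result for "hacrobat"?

ublwvinu

The pattern: swap each adjacent pair of characters (1↔2, 3↔4, ...), then shift every letter 6 places backward in the alphabet (wrapping around).
Applying both steps to "hacrobat": "ahrcbota", then "ublwvinu".
(Check on "ccompile": → "ccmoipel" → "wwgicjyf" ✓)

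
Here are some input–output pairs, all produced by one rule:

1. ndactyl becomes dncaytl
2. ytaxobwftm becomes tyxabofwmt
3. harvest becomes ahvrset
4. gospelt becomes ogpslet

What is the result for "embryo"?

What's happening: swap each adjacent pair of characters (1↔2, 3↔4, ...).
"embryo" → "merboy".

merboy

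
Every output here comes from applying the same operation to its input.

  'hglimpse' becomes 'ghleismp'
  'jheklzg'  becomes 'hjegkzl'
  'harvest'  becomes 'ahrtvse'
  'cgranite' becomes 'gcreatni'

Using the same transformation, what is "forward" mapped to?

ofrdwra

The transformation: move the first character to the end, then take characters alternately from the front and the back (1st, last, 2nd, 2nd-last, ...).
On "forward" that produces "ofrdwra".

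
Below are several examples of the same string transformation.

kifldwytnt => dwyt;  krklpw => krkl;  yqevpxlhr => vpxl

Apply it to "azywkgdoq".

wkgd

Rule — move the last 2 characters to the front (rotate right by 2), then keep only the last 4 characters.
Working it through for "azywkgdoq": intermediate "oqazywkgd", final "wkgd".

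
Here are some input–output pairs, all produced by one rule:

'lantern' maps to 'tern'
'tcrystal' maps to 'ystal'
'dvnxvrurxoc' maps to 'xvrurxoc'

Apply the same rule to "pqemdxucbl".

mdxucbl

Each output is the input with this applied: delete the first 3 characters.
On "pqemdxucbl" that produces "mdxucbl".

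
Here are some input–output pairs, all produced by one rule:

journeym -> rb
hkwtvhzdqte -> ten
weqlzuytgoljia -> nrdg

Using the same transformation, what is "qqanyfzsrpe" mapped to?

xco

Each output is the input with this applied: shift every letter 3 places backward in the alphabet (wrapping around), then keep one character in every 3, starting at position 3 (positions 3rd, 6th, 9th, ...).
For "qqanyfzsrpe", step one produces "nnxkvcwpomb"; step two turns that into "xco".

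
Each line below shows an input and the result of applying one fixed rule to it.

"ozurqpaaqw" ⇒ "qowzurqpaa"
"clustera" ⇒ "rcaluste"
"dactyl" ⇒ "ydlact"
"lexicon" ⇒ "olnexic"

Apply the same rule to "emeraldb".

Looking at the pairs, the operation is to swap the first and last characters, then move the last 2 characters to the front (rotate right by 2).
On "emeraldb": the first step gives "bmeralde", and the second then gives "debmeral".

debmeral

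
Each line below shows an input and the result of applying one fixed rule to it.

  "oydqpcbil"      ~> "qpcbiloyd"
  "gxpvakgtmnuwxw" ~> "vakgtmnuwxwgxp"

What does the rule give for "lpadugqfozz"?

dugqfozzlpa

The transformation: move the first 3 characters to the end (rotate left by 3).
Applying that to "lpadugqfozz" gives "dugqfozzlpa".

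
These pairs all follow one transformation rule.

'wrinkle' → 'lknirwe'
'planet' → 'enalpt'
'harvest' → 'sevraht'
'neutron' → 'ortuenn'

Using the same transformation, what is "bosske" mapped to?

Rule — move the last character to the front, then reverse the string.
For "bosske", step one produces "ebossk"; step two turns that into "kssobe".

kssobe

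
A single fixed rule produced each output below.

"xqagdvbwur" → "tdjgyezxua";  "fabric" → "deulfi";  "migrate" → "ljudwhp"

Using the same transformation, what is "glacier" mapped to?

The transformation: shift every letter 3 places forward in the alphabet (wrapping around), then move the first character to the end.
On "glacier" that produces "odflhuj".

odflhuj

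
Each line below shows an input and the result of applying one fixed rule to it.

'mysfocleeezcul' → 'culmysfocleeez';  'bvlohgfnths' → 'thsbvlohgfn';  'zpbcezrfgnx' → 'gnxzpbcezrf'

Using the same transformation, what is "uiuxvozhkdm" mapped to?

kdmuiuxvozh

Rule — move the last 3 characters to the front (rotate right by 3).
Applying that to "uiuxvozhkdm" gives "kdmuiuxvozh".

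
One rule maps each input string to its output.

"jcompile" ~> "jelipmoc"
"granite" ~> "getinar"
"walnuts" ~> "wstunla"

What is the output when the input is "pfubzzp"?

The transformation: reverse the string, then move the last character to the front.
Starting from "pfubzzp": after the first operation, "pzzbufp"; after the second, "ppzzbuf".

ppzzbuf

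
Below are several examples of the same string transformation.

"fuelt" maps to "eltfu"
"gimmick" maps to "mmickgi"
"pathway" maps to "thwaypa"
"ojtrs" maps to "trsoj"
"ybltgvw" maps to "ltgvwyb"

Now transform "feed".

edfe

In each case the input is transformed by: move the first 2 characters to the end (rotate left by 2).
So "feed" becomes "edfe".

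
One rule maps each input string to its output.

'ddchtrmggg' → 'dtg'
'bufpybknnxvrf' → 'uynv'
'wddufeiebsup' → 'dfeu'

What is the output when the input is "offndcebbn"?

The pattern: keep one character in every 3, starting at position 2 (positions 2nd, 5th, 8th, ...).
"offndcebbn" → "fdb".

fdb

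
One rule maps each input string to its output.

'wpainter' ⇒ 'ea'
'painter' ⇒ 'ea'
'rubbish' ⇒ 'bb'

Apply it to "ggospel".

ge

The transformation: sort the characters into reverse alphabetical order, then keep only the last 2 characters.
So "ggospel" becomes "ge".
(Check on "painter": → "trpniea" → "ea" ✓)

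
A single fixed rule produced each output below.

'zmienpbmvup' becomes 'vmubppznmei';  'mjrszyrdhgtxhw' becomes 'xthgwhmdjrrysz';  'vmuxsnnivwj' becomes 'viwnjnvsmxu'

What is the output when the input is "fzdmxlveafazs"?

afzasefvzldxm

What's happening: move the last 3 characters to the front (rotate right by 3), then take characters alternately from the front and the back (1st, last, 2nd, 2nd-last, ...).
Starting from "fzdmxlveafazs": after the first operation, "azsfzdmxlveaf"; after the second, "afzasefvzldxm".
(Check on "zmienpbmvup": → "vupzmienpbm" → "vmubppznmei" ✓)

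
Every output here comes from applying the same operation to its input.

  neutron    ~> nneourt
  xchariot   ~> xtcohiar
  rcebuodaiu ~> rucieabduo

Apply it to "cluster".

crleuts

Rule — take characters alternately from the front and the back (1st, last, 2nd, 2nd-last, ...).
"cluster" → "crleuts".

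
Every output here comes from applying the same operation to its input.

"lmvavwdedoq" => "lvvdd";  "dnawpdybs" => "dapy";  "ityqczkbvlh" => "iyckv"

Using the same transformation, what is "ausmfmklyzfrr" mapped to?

asfkyf

Each output is the input with this applied: move the last character to the front, then keep every other character starting from the second (positions 2nd, 4th, 6th, ...).
For "ausmfmklyzfrr" the result is "asfkyf".
(Check on "dnawpdybs": → "sdnawpdyb" → "dapy" ✓)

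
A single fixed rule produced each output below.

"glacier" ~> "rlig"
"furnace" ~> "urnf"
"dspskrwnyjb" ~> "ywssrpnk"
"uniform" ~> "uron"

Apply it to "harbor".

rro

The pattern: sort the characters into reverse alphabetical order, then delete the last 3 characters.
"harbor" → "rrohba" → "rro".
(Check on "glacier": → "rligeca" → "rlig" ✓)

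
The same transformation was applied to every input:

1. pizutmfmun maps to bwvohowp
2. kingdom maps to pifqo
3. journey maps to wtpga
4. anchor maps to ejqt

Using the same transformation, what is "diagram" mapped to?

The transformation: delete the first 2 characters, then shift every letter 2 places forward in the alphabet (wrapping around).
Applying both steps to "diagram": "agram", then "citco".

citco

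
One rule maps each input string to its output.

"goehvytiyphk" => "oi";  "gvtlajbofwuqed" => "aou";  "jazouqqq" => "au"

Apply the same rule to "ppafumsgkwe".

ue

What's happening: keep one character in every 3, starting at position 2 (positions 2nd, 5th, 8th, ...), then keep only the vowels.
Working it through for "ppafumsgkwe": intermediate "puge", final "ue".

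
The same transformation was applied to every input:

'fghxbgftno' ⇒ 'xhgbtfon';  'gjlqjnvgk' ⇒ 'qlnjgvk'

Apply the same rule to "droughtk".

uohgkt

Looking at the pairs, the operation is to delete the first 2 characters, then swap each adjacent pair of characters (1↔2, 3↔4, ...).
Working it through for "droughtk": intermediate "oughtk", final "uohgkt".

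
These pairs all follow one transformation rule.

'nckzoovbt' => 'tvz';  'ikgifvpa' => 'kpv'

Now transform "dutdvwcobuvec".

Each output is the input with this applied: sort the characters into alphabetical order, then keep only the last 3 characters.
"dutdvwcobuvec" → "bccddeotuuvvw" → "vvw".

vvw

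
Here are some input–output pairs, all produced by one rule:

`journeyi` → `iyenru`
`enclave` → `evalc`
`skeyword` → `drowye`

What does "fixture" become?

The transformation: delete the first 2 characters, then reverse the string.
For "fixture", step one produces "xture"; step two turns that into "erutx".

erutx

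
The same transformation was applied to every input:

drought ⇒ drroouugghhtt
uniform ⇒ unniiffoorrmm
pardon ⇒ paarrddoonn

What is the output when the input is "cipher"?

ciipphheerr

In each case the input is transformed by: double every character, then delete the first character.
"cipher" → "ciipphheerr".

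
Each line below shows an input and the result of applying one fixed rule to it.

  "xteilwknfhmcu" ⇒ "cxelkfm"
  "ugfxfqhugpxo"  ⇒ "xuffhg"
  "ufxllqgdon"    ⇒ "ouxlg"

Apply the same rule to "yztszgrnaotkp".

What's happening: move the last 2 characters to the front (rotate right by 2), then keep every other character starting from the first (positions 1st, 3rd, 5th, ...).
Starting from "yztszgrnaotkp": after the first operation, "kpyztszgrnaot"; after the second, "kytzrat".

kytzrat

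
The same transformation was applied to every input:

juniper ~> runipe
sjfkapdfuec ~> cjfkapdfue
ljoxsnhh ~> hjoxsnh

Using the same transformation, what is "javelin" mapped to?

naveli

Looking at the pairs, the operation is to delete the first character, then move the last character to the front.
Applying both steps to "javelin": "avelin", then "naveli".
(Check on "ljoxsnhh": → "joxsnhh" → "hjoxsnh" ✓)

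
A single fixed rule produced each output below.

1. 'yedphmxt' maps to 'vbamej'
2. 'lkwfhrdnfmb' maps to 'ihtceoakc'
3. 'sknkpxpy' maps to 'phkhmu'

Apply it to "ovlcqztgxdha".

The pattern: delete the last 2 characters, then shift every letter 3 places backward in the alphabet (wrapping around).
"ovlcqztgxdha" → "ovlcqztgxd" → "lsiznwqdua".
(Check on "lkwfhrdnfmb": → "lkwfhrdnf" → "ihtceoakc" ✓)

lsiznwqdua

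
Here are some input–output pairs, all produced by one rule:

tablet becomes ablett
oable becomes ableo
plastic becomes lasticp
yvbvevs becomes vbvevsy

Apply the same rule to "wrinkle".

rinklew

Each output is the input with this applied: move the first character to the end.
"wrinkle" → "rinklew".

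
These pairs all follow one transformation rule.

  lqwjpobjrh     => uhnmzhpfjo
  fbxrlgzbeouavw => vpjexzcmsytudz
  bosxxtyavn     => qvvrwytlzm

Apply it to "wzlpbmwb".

jnzkuzux

The pattern: move the first 2 characters to the end (rotate left by 2), then shift every letter 2 places backward in the alphabet (wrapping around).
"wzlpbmwb" → "lpbmwbwz" → "jnzkuzux".
(Check on "lqwjpobjrh": → "wjpobjrhlq" → "uhnmzhpfjo" ✓)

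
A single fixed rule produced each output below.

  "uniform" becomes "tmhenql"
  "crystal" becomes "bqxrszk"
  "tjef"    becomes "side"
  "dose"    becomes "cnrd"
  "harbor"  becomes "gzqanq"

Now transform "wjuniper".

vitmhodq

The rule is to shift every letter 1 place backward in the alphabet (wrapping around).
On "wjuniper" that produces "vitmhodq".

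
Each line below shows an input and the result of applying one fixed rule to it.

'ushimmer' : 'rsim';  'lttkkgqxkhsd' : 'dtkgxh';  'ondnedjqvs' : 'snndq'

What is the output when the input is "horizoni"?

The transformation: move the last character to the front, then keep every other character starting from the first (positions 1st, 3rd, 5th, ...).
"horizoni" → "ihorizon" → "ioio".

ioio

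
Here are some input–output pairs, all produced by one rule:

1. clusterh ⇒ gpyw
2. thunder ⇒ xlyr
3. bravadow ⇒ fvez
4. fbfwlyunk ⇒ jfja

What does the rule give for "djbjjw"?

The transformation: shift every letter 4 places forward in the alphabet (wrapping around), then keep only the first 4 characters.
Applying both steps to "djbjjw": "hnfnna", then "hnfn".

hnfn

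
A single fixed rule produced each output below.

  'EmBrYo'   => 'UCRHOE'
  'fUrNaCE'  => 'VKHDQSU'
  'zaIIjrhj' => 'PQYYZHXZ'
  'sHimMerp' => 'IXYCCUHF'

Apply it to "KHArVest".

AXQHLUIJ

The transformation: shift every letter 10 places backward in the alphabet (wrapping around), then convert every letter to uppercase.
On "KHArVest": the first step gives "AXQhLuij", and the second then gives "AXQHLUIJ".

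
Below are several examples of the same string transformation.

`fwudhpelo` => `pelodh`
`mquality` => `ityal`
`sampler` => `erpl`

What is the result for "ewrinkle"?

klein

Rule — delete the first 3 characters, then move the first 2 characters to the end (rotate left by 2).
So "ewrinkle" becomes "klein".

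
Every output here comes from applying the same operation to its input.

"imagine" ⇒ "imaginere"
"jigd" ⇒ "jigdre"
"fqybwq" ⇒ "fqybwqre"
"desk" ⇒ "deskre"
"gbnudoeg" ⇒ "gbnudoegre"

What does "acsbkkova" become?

Rule — append "re".
So "acsbkkova" becomes "acsbkkovare".

acsbkkovare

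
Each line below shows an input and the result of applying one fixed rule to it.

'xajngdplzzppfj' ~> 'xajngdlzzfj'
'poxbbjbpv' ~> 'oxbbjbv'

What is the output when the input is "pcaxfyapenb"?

Looking at the pairs, the operation is to remove every "p".
"pcaxfyapenb" → "caxfyaenb".

caxfyaenb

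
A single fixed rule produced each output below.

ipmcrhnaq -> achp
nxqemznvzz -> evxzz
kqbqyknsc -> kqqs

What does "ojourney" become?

jnuy

Looking at the pairs, the operation is to keep every other character starting from the second (positions 2nd, 4th, 6th, ...), then sort the characters into alphabetical order.
"ojourney" → "juny" → "jnuy".
(Check on "nxqemznvzz": → "xezvz" → "evxzz" ✓)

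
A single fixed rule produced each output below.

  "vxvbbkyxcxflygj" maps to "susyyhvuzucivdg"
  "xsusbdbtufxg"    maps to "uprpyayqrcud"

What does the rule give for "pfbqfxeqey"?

mcyncubnbv

Each output is the input with this applied: shift every letter 3 places backward in the alphabet (wrapping around).
Doing the same to "pfbqfxeqey": "mcyncubnbv".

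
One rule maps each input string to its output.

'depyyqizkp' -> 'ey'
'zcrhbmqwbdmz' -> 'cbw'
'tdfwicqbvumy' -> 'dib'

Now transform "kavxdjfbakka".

adb

What's happening: delete the last 3 characters, then keep one character in every 3, starting at position 2 (positions 2nd, 5th, 8th, ...).
Applying both steps to "kavxdjfbakka": "kavxdjfba", then "adb".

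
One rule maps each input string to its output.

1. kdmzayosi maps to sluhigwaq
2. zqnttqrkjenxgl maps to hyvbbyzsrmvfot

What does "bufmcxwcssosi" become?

In each case the input is transformed by: shift every letter 8 places forward in the alphabet (wrapping around).
"bufmcxwcssosi" → "jcnukfekaawaq".

jcnukfekaawaq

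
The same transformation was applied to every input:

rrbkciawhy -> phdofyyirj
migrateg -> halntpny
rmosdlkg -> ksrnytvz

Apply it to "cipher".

Each output is the input with this applied: shift every letter 7 places forward in the alphabet (wrapping around), then swap the front and back halves of the string.
For "cipher", step one produces "jpwoly"; step two turns that into "olyjpw".
(Check on "migrateg": → "tpnyhaln" → "halntpny" ✓)

olyjpw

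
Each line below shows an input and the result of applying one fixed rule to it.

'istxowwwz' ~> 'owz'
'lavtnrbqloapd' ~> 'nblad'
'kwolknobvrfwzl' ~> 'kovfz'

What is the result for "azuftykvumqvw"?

tkuqw

Looking at the pairs, the operation is to delete the first 3 characters, then keep every other character starting from the second (positions 2nd, 4th, 6th, ...).
Working it through for "azuftykvumqvw": intermediate "ftykvumqvw", final "tkuqw".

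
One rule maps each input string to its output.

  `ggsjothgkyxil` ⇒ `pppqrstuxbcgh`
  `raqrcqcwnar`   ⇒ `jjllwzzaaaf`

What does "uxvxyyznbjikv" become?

krstwdeegghhi

What's happening: sort the characters into alphabetical order, then shift every letter 9 places forward in the alphabet (wrapping around).
Starting from "uxvxyyznbjikv": after the first operation, "bijknuvvxxyyz"; after the second, "krstwdeegghhi".
(Check on "raqrcqcwnar": → "aaccnqqrrrw" → "jjllwzzaaaf" ✓)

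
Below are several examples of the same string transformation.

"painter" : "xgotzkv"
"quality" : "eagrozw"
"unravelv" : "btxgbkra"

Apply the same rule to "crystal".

The rule is to shift every letter 6 places forward in the alphabet (wrapping around), then swap the first and last characters.
For "crystal" the result is "rxeyzgi".

rxeyzgi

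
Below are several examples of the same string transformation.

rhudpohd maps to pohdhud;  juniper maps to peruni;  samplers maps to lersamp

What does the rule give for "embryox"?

What's happening: delete the first character, then move the first 3 characters to the end (rotate left by 3).
Doing the same to "embryox": "yoxmbr".
(Check on "rhudpohd": → "hudpohd" → "pohdhud" ✓)

yoxmbr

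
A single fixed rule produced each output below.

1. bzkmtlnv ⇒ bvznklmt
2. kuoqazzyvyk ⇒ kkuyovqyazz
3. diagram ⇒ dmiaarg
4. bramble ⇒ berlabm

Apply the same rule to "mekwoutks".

msekktwuo

Rule — take characters alternately from the front and the back (1st, last, 2nd, 2nd-last, ...).
"mekwoutks" → "msekktwuo".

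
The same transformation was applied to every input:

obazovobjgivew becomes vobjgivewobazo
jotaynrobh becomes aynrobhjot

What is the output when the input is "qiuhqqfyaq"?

hqqfyaqqiu

The pattern: swap the front and back halves of the string, then move the last 2 characters to the front (rotate right by 2).
"qiuhqqfyaq" → "qfyaqqiuhq" → "hqqfyaqqiu".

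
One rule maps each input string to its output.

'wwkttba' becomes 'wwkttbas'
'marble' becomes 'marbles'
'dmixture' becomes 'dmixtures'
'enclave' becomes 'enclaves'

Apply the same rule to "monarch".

monarchs

Each output is the input with this applied: append "s".
Doing the same to "monarch": "monarchs".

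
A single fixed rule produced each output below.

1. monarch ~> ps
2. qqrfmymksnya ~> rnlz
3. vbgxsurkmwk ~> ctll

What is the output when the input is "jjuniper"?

The transformation: keep one character in every 3, starting at position 2 (positions 2nd, 5th, 8th, ...), then shift every letter 1 place forward in the alphabet (wrapping around).
"jjuniper" → "jir" → "kjs".

kjs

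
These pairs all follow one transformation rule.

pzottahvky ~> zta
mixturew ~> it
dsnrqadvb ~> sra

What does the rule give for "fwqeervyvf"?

The pattern: delete the last 3 characters, then keep every other character starting from the second (positions 2nd, 4th, 6th, ...).
On "fwqeervyvf": the first step gives "fwqeerv", and the second then gives "wer".

wer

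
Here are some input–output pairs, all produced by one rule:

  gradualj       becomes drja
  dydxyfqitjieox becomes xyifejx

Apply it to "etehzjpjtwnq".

htjjqw

In each case the input is transformed by: keep every other character starting from the second (positions 2nd, 4th, 6th, ...), then swap each adjacent pair of characters (1↔2, 3↔4, ...).
Working it through for "etehzjpjtwnq": intermediate "thjjwq", final "htjjqw".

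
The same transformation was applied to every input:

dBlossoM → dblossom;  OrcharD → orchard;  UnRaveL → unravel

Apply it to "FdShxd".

fdshxd

The pattern: convert every letter to lowercase.
So "FdShxd" becomes "fdshxd".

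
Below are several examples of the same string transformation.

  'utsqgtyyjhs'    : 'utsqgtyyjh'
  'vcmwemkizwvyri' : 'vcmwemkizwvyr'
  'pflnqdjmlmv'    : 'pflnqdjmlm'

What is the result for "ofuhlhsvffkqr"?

Looking at the pairs, the operation is to delete the last character.
So "ofuhlhsvffkqr" becomes "ofuhlhsvffkq".

ofuhlhsvffkq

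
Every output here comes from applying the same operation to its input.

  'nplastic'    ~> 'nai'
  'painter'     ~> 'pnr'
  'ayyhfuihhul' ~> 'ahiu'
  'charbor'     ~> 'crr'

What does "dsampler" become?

Looking at the pairs, the operation is to keep one character in every 3, starting at position 1 (positions 1st, 4th, 7th, ...).
Doing the same to "dsampler": "dme".

dme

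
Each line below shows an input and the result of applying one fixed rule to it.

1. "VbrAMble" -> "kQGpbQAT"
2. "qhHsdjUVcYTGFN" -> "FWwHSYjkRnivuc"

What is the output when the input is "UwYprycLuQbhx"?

jLnEGNRaJfQWM

What's happening: shift every letter 11 places backward in the alphabet (wrapping around), then flip the case of every letter.
For "UwYprycLuQbhx", step one produces "JlNegnrAjFqwm"; step two turns that into "jLnEGNRaJfQWM".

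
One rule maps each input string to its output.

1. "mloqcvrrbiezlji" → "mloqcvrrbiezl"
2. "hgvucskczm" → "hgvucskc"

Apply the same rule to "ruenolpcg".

ruenolp

Each output is the input with this applied: delete the last 2 characters.
Doing the same to "ruenolpcg": "ruenolp".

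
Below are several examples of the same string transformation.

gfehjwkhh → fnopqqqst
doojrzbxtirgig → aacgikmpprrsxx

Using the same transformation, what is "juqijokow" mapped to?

dfrsstxxz

The transformation: shift every letter 9 places forward in the alphabet (wrapping around), then sort the characters into alphabetical order.
Working it through for "juqijokow": intermediate "sdzrsxtxf", final "dfrsstxxz".
(Check on "doojrzbxtirgig": → "mxxsaikgcraprp" → "aacgikmpprrsxx" ✓)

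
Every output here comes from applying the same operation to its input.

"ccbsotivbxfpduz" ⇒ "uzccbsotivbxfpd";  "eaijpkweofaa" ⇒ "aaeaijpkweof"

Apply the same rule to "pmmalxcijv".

Looking at the pairs, the operation is to move the last 2 characters to the front (rotate right by 2).
Applying that to "pmmalxcijv" gives "jvpmmalxci".

jvpmmalxci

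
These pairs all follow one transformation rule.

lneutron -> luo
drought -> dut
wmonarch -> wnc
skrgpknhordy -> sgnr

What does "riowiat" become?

rwt

What's happening: keep one character in every 3, starting at position 1 (positions 1st, 4th, 7th, ...).
Doing the same to "riowiat": "rwt".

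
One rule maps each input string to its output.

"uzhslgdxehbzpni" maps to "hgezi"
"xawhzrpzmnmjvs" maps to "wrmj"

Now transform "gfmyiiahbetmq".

mibm

In each case the input is transformed by: keep one character in every 3, starting at position 3 (positions 3rd, 6th, 9th, ...).
Applying that to "gfmyiiahbetmq" gives "mibm".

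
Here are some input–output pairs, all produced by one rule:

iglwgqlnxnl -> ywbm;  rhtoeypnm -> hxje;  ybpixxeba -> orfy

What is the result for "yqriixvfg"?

oghy

The pattern: shift every letter 10 places backward in the alphabet (wrapping around), then keep only the first 4 characters.
"yqriixvfg" → "oghyynlvw" → "oghy".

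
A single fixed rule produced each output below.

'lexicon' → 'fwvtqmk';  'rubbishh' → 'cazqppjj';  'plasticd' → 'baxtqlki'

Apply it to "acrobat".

Rule — sort the characters into reverse alphabetical order, then shift every letter 8 places forward in the alphabet (wrapping around).
For "acrobat", step one produces "trocbaa"; step two turns that into "bzwkjii".

bzwkjii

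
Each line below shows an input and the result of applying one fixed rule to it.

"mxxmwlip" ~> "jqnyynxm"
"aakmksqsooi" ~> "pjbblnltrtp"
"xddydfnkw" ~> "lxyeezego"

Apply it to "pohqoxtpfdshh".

Rule — move the last 2 characters to the front (rotate right by 2), then shift every letter 1 place forward in the alphabet (wrapping around).
On "pohqoxtpfdshh" that produces "iiqpirpyuqget".

iiqpirpyuqget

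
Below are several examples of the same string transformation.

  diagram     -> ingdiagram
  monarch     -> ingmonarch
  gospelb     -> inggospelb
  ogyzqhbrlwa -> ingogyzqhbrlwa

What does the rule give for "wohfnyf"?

ingwohfnyf

Rule — prepend "ing".
On "wohfnyf" that produces "ingwohfnyf".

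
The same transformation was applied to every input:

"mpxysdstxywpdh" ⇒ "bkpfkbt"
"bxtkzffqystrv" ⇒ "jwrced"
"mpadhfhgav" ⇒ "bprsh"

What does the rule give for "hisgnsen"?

Rule — keep every other character starting from the second (positions 2nd, 4th, 6th, ...), then shift every letter 12 places forward in the alphabet (wrapping around).
Working it through for "hisgnsen": intermediate "igsn", final "usez".

usez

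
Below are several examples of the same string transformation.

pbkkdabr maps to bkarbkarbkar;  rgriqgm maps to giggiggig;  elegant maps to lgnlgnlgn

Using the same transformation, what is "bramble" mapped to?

rmlrmlrml

In each case the input is transformed by: keep every other character starting from the second (positions 2nd, 4th, 6th, ...), then write the whole string 3 times in a row.
For "bramble" the result is "rmlrmlrml".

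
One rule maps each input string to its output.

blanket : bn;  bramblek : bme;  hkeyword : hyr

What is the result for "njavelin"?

nvi

Each output is the input with this applied: move the last character to the front, then keep one character in every 3, starting at position 2 (positions 2nd, 5th, 8th, ...).
"njavelin" → "nnjaveli" → "nvi".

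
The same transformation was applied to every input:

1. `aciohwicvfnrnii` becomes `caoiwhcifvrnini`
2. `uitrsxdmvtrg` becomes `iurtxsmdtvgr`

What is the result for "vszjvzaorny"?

svjzzvoanry

The pattern: swap each adjacent pair of characters (1↔2, 3↔4, ...).
On "vszjvzaorny" that produces "svjzzvoanry".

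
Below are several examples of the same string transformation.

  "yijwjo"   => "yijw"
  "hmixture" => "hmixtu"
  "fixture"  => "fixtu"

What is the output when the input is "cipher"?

What's happening: delete the last 2 characters.
For "cipher" the result is "ciph".

ciph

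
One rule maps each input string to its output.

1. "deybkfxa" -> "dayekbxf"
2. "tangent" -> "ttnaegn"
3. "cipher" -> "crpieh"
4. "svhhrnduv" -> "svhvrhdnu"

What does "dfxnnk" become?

Each output is the input with this applied: move the last character to the front, then swap each adjacent pair of characters (1↔2, 3↔4, ...).
Applying that to "dfxnnk" gives "dkxfnn".

dkxfnn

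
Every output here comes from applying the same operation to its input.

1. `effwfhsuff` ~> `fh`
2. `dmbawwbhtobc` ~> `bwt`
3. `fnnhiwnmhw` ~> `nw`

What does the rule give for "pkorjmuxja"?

Looking at the pairs, the operation is to delete the last 3 characters, then keep one character in every 3, starting at position 3 (positions 3rd, 6th, 9th, ...).
On "pkorjmuxja": the first step gives "pkorjmu", and the second then gives "om".

om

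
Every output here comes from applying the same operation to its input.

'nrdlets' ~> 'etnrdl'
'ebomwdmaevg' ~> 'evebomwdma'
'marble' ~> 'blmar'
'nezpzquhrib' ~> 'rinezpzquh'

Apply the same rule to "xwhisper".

In each case the input is transformed by: delete the last character, then move the last 2 characters to the front (rotate right by 2).
Doing the same to "xwhisper": "pexwhis".

pexwhis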